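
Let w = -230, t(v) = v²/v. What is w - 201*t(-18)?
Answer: 3388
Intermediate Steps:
t(v) = v
w - 201*t(-18) = -230 - 201*(-18) = -230 + 3618 = 3388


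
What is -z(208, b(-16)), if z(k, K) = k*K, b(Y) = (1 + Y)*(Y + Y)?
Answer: -99840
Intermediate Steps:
b(Y) = 2*Y*(1 + Y) (b(Y) = (1 + Y)*(2*Y) = 2*Y*(1 + Y))
z(k, K) = K*k
-z(208, b(-16)) = -2*(-16)*(1 - 16)*208 = -2*(-16)*(-15)*208 = -480*208 = -1*99840 = -99840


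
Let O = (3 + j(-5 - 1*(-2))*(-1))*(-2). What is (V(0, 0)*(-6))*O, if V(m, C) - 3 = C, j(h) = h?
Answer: 216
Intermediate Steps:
V(m, C) = 3 + C
O = -12 (O = (3 + (-5 - 1*(-2))*(-1))*(-2) = (3 + (-5 + 2)*(-1))*(-2) = (3 - 3*(-1))*(-2) = (3 + 3)*(-2) = 6*(-2) = -12)
(V(0, 0)*(-6))*O = ((3 + 0)*(-6))*(-12) = (3*(-6))*(-12) = -18*(-12) = 216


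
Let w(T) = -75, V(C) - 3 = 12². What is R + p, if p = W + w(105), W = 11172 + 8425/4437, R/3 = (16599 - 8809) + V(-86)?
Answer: 154895221/4437 ≈ 34910.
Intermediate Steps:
V(C) = 147 (V(C) = 3 + 12² = 3 + 144 = 147)
R = 23811 (R = 3*((16599 - 8809) + 147) = 3*(7790 + 147) = 3*7937 = 23811)
W = 49578589/4437 (W = 11172 + 8425*(1/4437) = 11172 + 8425/4437 = 49578589/4437 ≈ 11174.)
p = 49245814/4437 (p = 49578589/4437 - 75 = 49245814/4437 ≈ 11099.)
R + p = 23811 + 49245814/4437 = 154895221/4437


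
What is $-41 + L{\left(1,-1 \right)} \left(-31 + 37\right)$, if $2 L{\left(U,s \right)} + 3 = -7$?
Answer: $-71$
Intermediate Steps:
$L{\left(U,s \right)} = -5$ ($L{\left(U,s \right)} = - \frac{3}{2} + \frac{1}{2} \left(-7\right) = - \frac{3}{2} - \frac{7}{2} = -5$)
$-41 + L{\left(1,-1 \right)} \left(-31 + 37\right) = -41 - 5 \left(-31 + 37\right) = -41 - 30 = -71$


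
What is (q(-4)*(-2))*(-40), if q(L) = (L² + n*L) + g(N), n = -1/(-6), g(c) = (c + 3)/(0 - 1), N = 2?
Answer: 2480/3 ≈ 826.67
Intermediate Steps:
g(c) = -3 - c (g(c) = (3 + c)/(-1) = (3 + c)*(-1) = -3 - c)
n = ⅙ (n = -1*(-⅙) = ⅙ ≈ 0.16667)
q(L) = -5 + L² + L/6 (q(L) = (L² + L/6) + (-3 - 1*2) = (L² + L/6) + (-3 - 2) = (L² + L/6) - 5 = -5 + L² + L/6)
(q(-4)*(-2))*(-40) = ((-5 + (-4)² + (⅙)*(-4))*(-2))*(-40) = ((-5 + 16 - ⅔)*(-2))*(-40) = ((31/3)*(-2))*(-40) = -62/3*(-40) = 2480/3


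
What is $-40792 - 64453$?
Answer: $-105245$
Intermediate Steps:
$-40792 - 64453 = -105245$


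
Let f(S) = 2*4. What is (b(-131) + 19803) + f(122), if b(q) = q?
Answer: 19680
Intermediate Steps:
f(S) = 8
(b(-131) + 19803) + f(122) = (-131 + 19803) + 8 = 19672 + 8 = 19680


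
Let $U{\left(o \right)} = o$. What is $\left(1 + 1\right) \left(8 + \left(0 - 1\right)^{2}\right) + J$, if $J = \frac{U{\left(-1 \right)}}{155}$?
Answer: $\frac{2789}{155} \approx 17.994$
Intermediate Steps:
$J = - \frac{1}{155} \approx -0.0064516$
$\left(1 + 1\right) \left(8 + \left(0 - 1\right)^{2}\right) + J = \left(1 + 1\right) \left(8 + \left(0 - 1\right)^{2}\right) - \frac{1}{155} = 2 \left(8 + \left(-1\right)^{2}\right) - \frac{1}{155} = 2 \left(8 + 1\right) - \frac{1}{155} = 2 \cdot 9 - \frac{1}{155} = 18 - \frac{1}{155} = \frac{2789}{155}$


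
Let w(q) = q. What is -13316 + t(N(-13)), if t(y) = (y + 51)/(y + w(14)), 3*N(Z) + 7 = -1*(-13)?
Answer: -213003/16 ≈ -13313.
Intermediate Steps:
N(Z) = 2 (N(Z) = -7/3 + (-1*(-13))/3 = -7/3 + (1/3)*13 = -7/3 + 13/3 = 2)
t(y) = (51 + y)/(14 + y) (t(y) = (y + 51)/(y + 14) = (51 + y)/(14 + y))
-13316 + t(N(-13)) = -13316 + (51 + 2)/(14 + 2) = -13316 + 53/16 = -213003/16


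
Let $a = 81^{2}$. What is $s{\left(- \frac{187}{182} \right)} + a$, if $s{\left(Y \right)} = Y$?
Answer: $\frac{1193915}{182} \approx 6560.0$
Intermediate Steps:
$a = 6561$
$s{\left(- \frac{187}{182} \right)} + a = - \frac{187}{182} + 6561 = \frac{1193915}{182}$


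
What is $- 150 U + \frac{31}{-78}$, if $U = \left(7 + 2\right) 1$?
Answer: $- \frac{105331}{78} \approx -1350.4$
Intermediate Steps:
$U = 9$ ($U = 9 \cdot 1 = 9$)
$- 150 U + \frac{31}{-78} = \left(-150\right) 9 + \frac{31}{-78} = -1350 + 31 \left(- \frac{1}{78}\right) = -1350 - \frac{31}{78} = - \frac{105331}{78}$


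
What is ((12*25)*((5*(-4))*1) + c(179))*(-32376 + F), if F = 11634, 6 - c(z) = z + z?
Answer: 131753184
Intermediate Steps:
c(z) = 6 - 2*z (c(z) = 6 - (z + z) = 6 - 2*z)
((12*25)*((5*(-4))*1) + c(179))*(-32376 + F) = ((12*25)*((5*(-4))*1) + (6 - 2*179))*(-32376 + 11634) = (300*(-20*1) + (6 - 358))*(-20742) = (300*(-20) - 352)*(-20742) = (-6000 - 352)*(-20742) = -6352*(-20742) = 131753184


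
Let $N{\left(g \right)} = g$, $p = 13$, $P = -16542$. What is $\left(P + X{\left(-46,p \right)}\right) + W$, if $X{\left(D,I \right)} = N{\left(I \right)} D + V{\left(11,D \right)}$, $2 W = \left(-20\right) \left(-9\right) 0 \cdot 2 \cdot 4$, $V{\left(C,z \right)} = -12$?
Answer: $-17152$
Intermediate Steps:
$W = 0$ ($W = \frac{\left(-20\right) \left(-9\right) 0 \cdot 2 \cdot 4}{2} = \frac{180 \cdot 0 \cdot 4}{2} = \frac{180 \cdot 0}{2} = \frac{1}{2} \cdot 0 = 0$)
$X{\left(D,I \right)} = -12 + D I$ ($X{\left(D,I \right)} = I D - 12 = D I - 12 = -12 + D I$)
$\left(P + X{\left(-46,p \right)}\right) + W = \left(-16542 - 610\right) + 0 = -17152 + 0 = -17152$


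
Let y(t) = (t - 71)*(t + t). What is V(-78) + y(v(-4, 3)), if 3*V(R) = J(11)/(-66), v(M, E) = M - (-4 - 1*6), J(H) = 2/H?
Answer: -849421/1089 ≈ -780.00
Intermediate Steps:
v(M, E) = 10 + M (v(M, E) = M - (-4 - 6) = M - 1*(-10) = M + 10 = 10 + M)
y(t) = 2*t*(-71 + t) (y(t) = (-71 + t)*(2*t) = 2*t*(-71 + t))
V(R) = -1/1089 (V(R) = ((2/11)/(-66))/3 = ((2*(1/11))*(-1/66))/3 = ((2/11)*(-1/66))/3 = (⅓)*(-1/363) = -1/1089)
V(-78) + y(v(-4, 3)) = -1/1089 + 2*(10 - 4)*(-71 + (10 - 4)) = -1/1089 + 2*6*(-71 + 6) = -1/1089 + 2*6*(-65) = -1/1089 - 780 = -849421/1089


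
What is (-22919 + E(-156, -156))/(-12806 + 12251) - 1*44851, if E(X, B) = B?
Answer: -4973846/111 ≈ -44809.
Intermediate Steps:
(-22919 + E(-156, -156))/(-12806 + 12251) - 1*44851 = (-22919 - 156)/(-12806 + 12251) - 1*44851 = -23075/(-555) - 44851 = -23075*(-1/555) - 44851 = 4615/111 - 44851 = -4973846/111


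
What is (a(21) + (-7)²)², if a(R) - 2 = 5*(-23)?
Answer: 4096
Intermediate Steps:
a(R) = -113 (a(R) = 2 + 5*(-23) = 2 - 115 = -113)
(a(21) + (-7)²)² = (-113 + (-7)²)² = (-113 + 49)² = (-64)² = 4096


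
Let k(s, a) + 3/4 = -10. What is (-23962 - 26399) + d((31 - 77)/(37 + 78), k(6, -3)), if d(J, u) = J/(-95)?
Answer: -23921473/475 ≈ -50361.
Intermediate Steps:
k(s, a) = -43/4 (k(s, a) = -¾ - 10 = -43/4)
d(J, u) = -J/95 (d(J, u) = J*(-1/95) = -J/95)
(-23962 - 26399) + d((31 - 77)/(37 + 78), k(6, -3)) = (-23962 - 26399) - (31 - 77)/(95*(37 + 78)) = -50361 - (-46)/(95*115) = -50361 - 1/95*(-⅖) = -50361 + 2/475 = -23921473/475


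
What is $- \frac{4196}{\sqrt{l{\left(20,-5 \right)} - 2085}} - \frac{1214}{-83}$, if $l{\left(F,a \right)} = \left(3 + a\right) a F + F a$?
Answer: $\frac{1214}{83} + \frac{4196 i \sqrt{1985}}{1985} \approx 14.627 + 94.179 i$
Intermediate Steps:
$l{\left(F,a \right)} = F a + F a \left(3 + a\right)$ ($l{\left(F,a \right)} = a \left(3 + a\right) F + F a = F a \left(3 + a\right) + F a = F a + F a \left(3 + a\right)$)
$- \frac{4196}{\sqrt{l{\left(20,-5 \right)} - 2085}} - \frac{1214}{-83} = - \frac{4196}{\sqrt{20 \left(-5\right) \left(4 - 5\right) - 2085}} - \frac{1214}{-83} = - \frac{4196}{\sqrt{20 \left(-5\right) \left(-1\right) - 2085}} - - \frac{1214}{83} = - \frac{4196}{\sqrt{100 - 2085}} + \frac{1214}{83} = - \frac{4196}{\sqrt{-1985}} + \frac{1214}{83} = - \frac{4196}{i \sqrt{1985}} + \frac{1214}{83} = - 4196 \left(- \frac{i \sqrt{1985}}{1985}\right) + \frac{1214}{83} = \frac{4196 i \sqrt{1985}}{1985} + \frac{1214}{83} = \frac{1214}{83} + \frac{4196 i \sqrt{1985}}{1985}$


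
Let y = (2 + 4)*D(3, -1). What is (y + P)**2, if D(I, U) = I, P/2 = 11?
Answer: 1600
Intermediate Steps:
P = 22 (P = 2*11 = 22)
y = 18 (y = (2 + 4)*3 = 6*3 = 18)
(y + P)**2 = (18 + 22)**2 = 40**2 = 1600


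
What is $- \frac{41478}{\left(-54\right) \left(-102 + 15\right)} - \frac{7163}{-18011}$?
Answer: $- \frac{118901414}{14102613} \approx -8.4312$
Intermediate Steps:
$- \frac{41478}{\left(-54\right) \left(-102 + 15\right)} - \frac{7163}{-18011} = - \frac{41478}{\left(-54\right) \left(-87\right)} - - \frac{7163}{18011} = - \frac{41478}{4698} + \frac{7163}{18011} = \left(-41478\right) \frac{1}{4698} + \frac{7163}{18011} = - \frac{6913}{783} + \frac{7163}{18011} = - \frac{118901414}{14102613}$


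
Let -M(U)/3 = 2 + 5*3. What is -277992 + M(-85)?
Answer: -278043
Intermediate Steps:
M(U) = -51 (M(U) = -3*(2 + 5*3) = -3*(2 + 15) = -3*17 = -51)
-277992 + M(-85) = -277992 - 51 = -278043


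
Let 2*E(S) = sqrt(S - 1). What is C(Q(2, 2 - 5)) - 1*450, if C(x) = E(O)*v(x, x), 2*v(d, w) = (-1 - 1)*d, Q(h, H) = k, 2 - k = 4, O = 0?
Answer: -450 + I ≈ -450.0 + 1.0*I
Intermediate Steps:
E(S) = sqrt(-1 + S)/2 (E(S) = sqrt(S - 1)/2 = sqrt(-1 + S)/2)
k = -2 (k = 2 - 1*4 = 2 - 4 = -2)
Q(h, H) = -2
v(d, w) = -d (v(d, w) = ((-1 - 1)*d)/2 = (-2*d)/2 = -d)
C(x) = -I*x/2 (C(x) = (sqrt(-1 + 0)/2)*(-x) = (sqrt(-1)/2)*(-x) = (I/2)*(-x) = -I*x/2)
C(Q(2, 2 - 5)) - 1*450 = -1/2*I*(-2) - 1*450 = I - 450 = -450 + I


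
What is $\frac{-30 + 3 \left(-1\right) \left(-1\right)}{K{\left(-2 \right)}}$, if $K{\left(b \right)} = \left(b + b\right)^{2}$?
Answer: $- \frac{27}{16} \approx -1.6875$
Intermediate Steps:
$K{\left(b \right)} = 4 b^{2}$ ($K{\left(b \right)} = \left(2 b\right)^{2} = 4 b^{2}$)
$\frac{-30 + 3 \left(-1\right) \left(-1\right)}{K{\left(-2 \right)}} = \frac{-30 + 3 \left(-1\right) \left(-1\right)}{4 \left(-2\right)^{2}} = \frac{-30 - -3}{4 \cdot 4} = \frac{-30 + 3}{16} = \frac{1}{16} \left(-27\right) = - \frac{27}{16}$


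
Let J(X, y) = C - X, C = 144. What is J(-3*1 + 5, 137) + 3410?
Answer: 3552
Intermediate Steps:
J(X, y) = 144 - X
J(-3*1 + 5, 137) + 3410 = (144 - (-3*1 + 5)) + 3410 = (144 - (-3 + 5)) + 3410 = (144 - 1*2) + 3410 = (144 - 2) + 3410 = 142 + 3410 = 3552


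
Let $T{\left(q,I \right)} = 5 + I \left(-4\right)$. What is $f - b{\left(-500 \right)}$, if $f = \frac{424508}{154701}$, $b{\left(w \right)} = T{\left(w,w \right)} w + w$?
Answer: $\frac{155165527508}{154701} \approx 1.003 \cdot 10^{6}$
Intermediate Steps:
$T{\left(q,I \right)} = 5 - 4 I$
$b{\left(w \right)} = w + w \left(5 - 4 w\right)$ ($b{\left(w \right)} = \left(5 - 4 w\right) w + w = w \left(5 - 4 w\right) + w = w + w \left(5 - 4 w\right)$)
$f = \frac{424508}{154701}$ ($f = 424508 \cdot \frac{1}{154701} = \frac{424508}{154701} \approx 2.7441$)
$f - b{\left(-500 \right)} = \frac{424508}{154701} - 2 \left(-500\right) \left(3 - -1000\right) = \frac{424508}{154701} - 2 \left(-500\right) \left(3 + 1000\right) = \frac{424508}{154701} - 2 \left(-500\right) 1003 = \frac{424508}{154701} - -1003000 = \frac{424508}{154701} + 1003000 = \frac{155165527508}{154701}$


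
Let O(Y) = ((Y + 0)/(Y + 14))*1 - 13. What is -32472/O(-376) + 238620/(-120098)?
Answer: 352675608018/130006085 ≈ 2712.8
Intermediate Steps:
O(Y) = -13 + Y/(14 + Y) (O(Y) = (Y/(14 + Y))*1 - 13 = Y/(14 + Y) - 13 = -13 + Y/(14 + Y))
-32472/O(-376) + 238620/(-120098) = -32472*(14 - 376)/(2*(-91 - 6*(-376))) + 238620/(-120098) = -32472*(-181/(-91 + 2256)) + 238620*(-1/120098) = -32472/(2*(-1/362)*2165) - 119310/60049 = -32472/(-2165/181) - 119310/60049 = -32472*(-181/2165) - 119310/60049 = 5877432/2165 - 119310/60049 = 352675608018/130006085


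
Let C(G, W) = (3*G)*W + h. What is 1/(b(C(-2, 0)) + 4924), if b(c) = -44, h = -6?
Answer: 1/4880 ≈ 0.00020492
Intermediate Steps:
C(G, W) = -6 + 3*G*W (C(G, W) = (3*G)*W - 6 = 3*G*W - 6 = -6 + 3*G*W)
1/(b(C(-2, 0)) + 4924) = 1/(-44 + 4924) = 1/4880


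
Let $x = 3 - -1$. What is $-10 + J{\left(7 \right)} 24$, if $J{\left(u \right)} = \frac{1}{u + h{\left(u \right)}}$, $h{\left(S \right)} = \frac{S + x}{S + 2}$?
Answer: $- \frac{262}{37} \approx -7.0811$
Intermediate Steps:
$x = 4$ ($x = 3 + 1 = 4$)
$h{\left(S \right)} = \frac{4 + S}{2 + S}$ ($h{\left(S \right)} = \frac{S + 4}{S + 2} = \frac{4 + S}{2 + S}$)
$J{\left(u \right)} = \frac{1}{u + \frac{4 + u}{2 + u}}$
$-10 + J{\left(7 \right)} 24 = -10 + \frac{2 + 7}{4 + 7 + 7 \left(2 + 7\right)} 24 = -10 + \frac{1}{4 + 7 + 7 \cdot 9} \cdot 9 \cdot 24 = -10 + \frac{1}{4 + 7 + 63} \cdot 9 \cdot 24 = -10 + \frac{1}{74} \cdot 9 \cdot 24 = -10 + \frac{9}{74} \cdot 24 = -10 + \frac{108}{37} = - \frac{262}{37}$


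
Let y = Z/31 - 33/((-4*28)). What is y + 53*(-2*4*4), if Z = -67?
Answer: -5894993/3472 ≈ -1697.9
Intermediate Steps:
y = -6481/3472 (y = -67/31 - 33/((-4*28)) = -67*1/31 - 33/(-112) = -67/31 - 33*(-1/112) = -67/31 + 33/112 = -6481/3472 ≈ -1.8666)
y + 53*(-2*4*4) = -6481/3472 + 53*(-2*4*4) = -6481/3472 + 53*(-8*4) = -6481/3472 + 53*(-32) = -6481/3472 - 1696 = -5894993/3472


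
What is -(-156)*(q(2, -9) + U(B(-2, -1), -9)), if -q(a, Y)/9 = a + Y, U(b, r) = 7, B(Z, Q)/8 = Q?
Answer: 10920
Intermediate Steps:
B(Z, Q) = 8*Q
q(a, Y) = -9*Y - 9*a (q(a, Y) = -9*(a + Y) = -9*(Y + a) = -9*Y - 9*a)
-(-156)*(q(2, -9) + U(B(-2, -1), -9)) = -(-156)*((-9*(-9) - 9*2) + 7) = -(-156)*((81 - 18) + 7) = -(-156)*(63 + 7) = -(-156)*70 = -1*(-10920) = 10920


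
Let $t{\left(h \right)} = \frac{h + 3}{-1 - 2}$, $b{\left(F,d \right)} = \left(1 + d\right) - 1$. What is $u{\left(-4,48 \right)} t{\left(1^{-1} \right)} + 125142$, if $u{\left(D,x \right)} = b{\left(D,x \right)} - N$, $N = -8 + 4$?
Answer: $\frac{375218}{3} \approx 1.2507 \cdot 10^{5}$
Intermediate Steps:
$N = -4$
$b{\left(F,d \right)} = d$
$t{\left(h \right)} = -1 - \frac{h}{3}$ ($t{\left(h \right)} = \frac{3 + h}{-3} = \left(3 + h\right) \left(- \frac{1}{3}\right) = -1 - \frac{h}{3}$)
$u{\left(D,x \right)} = 4 + x$ ($u{\left(D,x \right)} = x - -4 = x + 4 = 4 + x$)
$u{\left(-4,48 \right)} t{\left(1^{-1} \right)} + 125142 = \left(4 + 48\right) \left(-1 - \frac{1}{3 \cdot 1}\right) + 125142 = 52 \left(-1 - \frac{1}{3}\right) + 125142 = 52 \left(- \frac{4}{3}\right) + 125142 = - \frac{208}{3} + 125142 = \frac{375218}{3}$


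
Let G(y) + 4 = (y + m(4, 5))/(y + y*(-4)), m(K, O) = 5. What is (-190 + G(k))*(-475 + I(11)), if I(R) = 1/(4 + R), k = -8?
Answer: 2765893/30 ≈ 92196.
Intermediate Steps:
G(y) = -4 - (5 + y)/(3*y) (G(y) = -4 + (y + 5)/(y + y*(-4)) = -4 + (5 + y)/(y - 4*y) = -4 + (5 + y)/((-3*y)) = -4 + (5 + y)*(-1/(3*y)) = -4 - (5 + y)/(3*y))
(-190 + G(k))*(-475 + I(11)) = (-190 + (⅓)*(-5 - 13*(-8))/(-8))*(-475 + 1/(4 + 11)) = (-190 + (⅓)*(-⅛)*(-5 + 104))*(-475 + 1/15) = (-190 + (⅓)*(-⅛)*99)*(-475 + 1/15) = (-190 - 33/8)*(-7124/15) = -1553/8*(-7124/15) = 2765893/30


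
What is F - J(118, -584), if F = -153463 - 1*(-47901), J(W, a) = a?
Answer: -104978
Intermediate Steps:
F = -105562 (F = -153463 + 47901 = -105562)
F - J(118, -584) = -105562 - 1*(-584) = -105562 + 584 = -104978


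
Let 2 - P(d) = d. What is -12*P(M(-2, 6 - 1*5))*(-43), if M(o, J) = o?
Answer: 2064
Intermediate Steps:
P(d) = 2 - d
-12*P(M(-2, 6 - 1*5))*(-43) = -12*(2 - 1*(-2))*(-43) = -12*(2 + 2)*(-43) = -12*4*(-43) = -48*(-43) = 2064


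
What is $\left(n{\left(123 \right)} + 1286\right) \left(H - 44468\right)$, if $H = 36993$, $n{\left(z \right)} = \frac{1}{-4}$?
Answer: $- \frac{38443925}{4} \approx -9.611 \cdot 10^{6}$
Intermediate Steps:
$n{\left(z \right)} = - \frac{1}{4}$
$\left(n{\left(123 \right)} + 1286\right) \left(H - 44468\right) = \left(- \frac{1}{4} + 1286\right) \left(36993 - 44468\right) = \frac{5143}{4} \left(-7475\right) = - \frac{38443925}{4}$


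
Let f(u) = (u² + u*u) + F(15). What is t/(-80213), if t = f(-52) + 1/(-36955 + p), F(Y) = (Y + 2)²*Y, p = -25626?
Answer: -609726682/5019809753 ≈ -0.12146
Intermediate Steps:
F(Y) = Y*(2 + Y)² (F(Y) = (2 + Y)²*Y = Y*(2 + Y)²)
f(u) = 4335 + 2*u² (f(u) = (u² + u*u) + 15*(2 + 15)² = (u² + u²) + 15*17² = 2*u² + 15*289 = 2*u² + 4335 = 4335 + 2*u²)
t = 609726682/62581 (t = (4335 + 2*(-52)²) + 1/(-36955 - 25626) = (4335 + 2*2704) + 1/(-62581) = (4335 + 5408) - 1/62581 = 9743 - 1/62581 = 609726682/62581 ≈ 9743.0)
t/(-80213) = (609726682/62581)/(-80213) = (609726682/62581)*(-1/80213) = -609726682/5019809753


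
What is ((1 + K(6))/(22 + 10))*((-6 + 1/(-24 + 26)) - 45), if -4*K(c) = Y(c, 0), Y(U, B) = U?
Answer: 101/128 ≈ 0.78906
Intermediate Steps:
K(c) = -c/4
((1 + K(6))/(22 + 10))*((-6 + 1/(-24 + 26)) - 45) = ((1 - ¼*6)/(22 + 10))*((-6 + 1/(-24 + 26)) - 45) = ((1 - 3/2)/32)*((-6 + 1/2) - 45) = (-½*1/32)*((-6 + ½) - 45) = -(-11/2 - 45)/64 = -1/64*(-101/2) = 101/128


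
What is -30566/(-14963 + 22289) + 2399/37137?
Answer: -186259078/45344277 ≈ -4.1077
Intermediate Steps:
-30566/(-14963 + 22289) + 2399/37137 = -30566/7326 + 2399*(1/37137) = -30566*1/7326 + 2399/37137 = -15283/3663 + 2399/37137 = -186259078/45344277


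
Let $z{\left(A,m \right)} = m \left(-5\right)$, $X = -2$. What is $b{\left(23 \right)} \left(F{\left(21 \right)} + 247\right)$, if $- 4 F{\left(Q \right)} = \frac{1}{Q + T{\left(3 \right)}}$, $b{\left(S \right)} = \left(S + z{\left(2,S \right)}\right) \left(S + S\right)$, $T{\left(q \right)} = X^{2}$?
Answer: $- \frac{26131542}{25} \approx -1.0453 \cdot 10^{6}$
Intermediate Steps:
$z{\left(A,m \right)} = - 5 m$
$T{\left(q \right)} = 4$ ($T{\left(q \right)} = \left(-2\right)^{2} = 4$)
$b{\left(S \right)} = - 8 S^{2}$ ($b{\left(S \right)} = \left(S - 5 S\right) \left(S + S\right) = - 4 S 2 S = - 8 S^{2}$)
$F{\left(Q \right)} = - \frac{1}{4 \left(4 + Q\right)}$ ($F{\left(Q \right)} = - \frac{1}{4 \left(Q + 4\right)} = - \frac{1}{4 \left(4 + Q\right)}$)
$b{\left(23 \right)} \left(F{\left(21 \right)} + 247\right) = - 8 \cdot 23^{2} \left(- \frac{1}{16 + 4 \cdot 21} + 247\right) = \left(-8\right) 529 \left(- \frac{1}{16 + 84} + 247\right) = - 4232 \left(- \frac{1}{100} + 247\right) = \left(-4232\right) \frac{24699}{100} = - \frac{26131542}{25}$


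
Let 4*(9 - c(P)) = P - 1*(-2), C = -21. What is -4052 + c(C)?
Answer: -16153/4 ≈ -4038.3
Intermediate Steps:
c(P) = 17/2 - P/4 (c(P) = 9 - (P - 1*(-2))/4 = 9 - (P + 2)/4 = 9 - (2 + P)/4 = 9 + (-½ - P/4) = 17/2 - P/4)
-4052 + c(C) = -4052 + (17/2 - ¼*(-21)) = -4052 + (17/2 + 21/4) = -4052 + 55/4 = -16153/4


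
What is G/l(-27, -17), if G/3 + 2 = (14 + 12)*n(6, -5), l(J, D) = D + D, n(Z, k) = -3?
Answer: 120/17 ≈ 7.0588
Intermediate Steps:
l(J, D) = 2*D
G = -240 (G = -6 + 3*((14 + 12)*(-3)) = -6 + 3*(26*(-3)) = -6 + 3*(-78) = -6 - 234 = -240)
G/l(-27, -17) = -240/(2*(-17)) = -240/(-34) = -240*(-1/34) = 120/17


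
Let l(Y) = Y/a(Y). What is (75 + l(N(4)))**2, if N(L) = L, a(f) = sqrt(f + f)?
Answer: (75 + sqrt(2))**2 ≈ 5839.1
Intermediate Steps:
a(f) = sqrt(2)*sqrt(f) (a(f) = sqrt(2*f) = sqrt(2)*sqrt(f))
l(Y) = sqrt(2)*sqrt(Y)/2 (l(Y) = Y/((sqrt(2)*sqrt(Y))) = Y*(sqrt(2)/(2*sqrt(Y))) = sqrt(2)*sqrt(Y)/2)
(75 + l(N(4)))**2 = (75 + sqrt(2)*sqrt(4)/2)**2 = (75 + (1/2)*sqrt(2)*2)**2 = (75 + sqrt(2))**2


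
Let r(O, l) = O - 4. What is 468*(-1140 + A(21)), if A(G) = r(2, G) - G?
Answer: -544284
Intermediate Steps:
r(O, l) = -4 + O
A(G) = -2 - G (A(G) = (-4 + 2) - G = -2 - G)
468*(-1140 + A(21)) = 468*(-1140 + (-2 - 1*21)) = 468*(-1140 + (-2 - 21)) = 468*(-1140 - 23) = 468*(-1163) = -544284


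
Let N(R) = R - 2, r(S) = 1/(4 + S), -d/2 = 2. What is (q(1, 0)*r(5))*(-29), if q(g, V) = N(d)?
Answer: 58/3 ≈ 19.333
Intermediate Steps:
d = -4 (d = -2*2 = -4)
N(R) = -2 + R
q(g, V) = -6 (q(g, V) = -2 - 4 = -6)
(q(1, 0)*r(5))*(-29) = -6/(4 + 5)*(-29) = -6/9*(-29) = -6*⅑*(-29) = -⅔*(-29) = 58/3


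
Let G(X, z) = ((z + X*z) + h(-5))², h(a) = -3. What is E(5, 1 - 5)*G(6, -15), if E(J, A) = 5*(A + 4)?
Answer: 0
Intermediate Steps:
G(X, z) = (-3 + z + X*z)² (G(X, z) = ((z + X*z) - 3)² = (-3 + z + X*z)²)
E(J, A) = 20 + 5*A (E(J, A) = 5*(4 + A) = 20 + 5*A)
E(5, 1 - 5)*G(6, -15) = (20 + 5*(1 - 5))*(-3 - 15 + 6*(-15))² = (20 + 5*(-4))*(-3 - 15 - 90)² = (20 - 20)*(-108)² = 0*11664 = 0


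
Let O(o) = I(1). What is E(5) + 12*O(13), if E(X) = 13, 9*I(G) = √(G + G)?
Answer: 13 + 4*√2/3 ≈ 14.886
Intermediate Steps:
I(G) = √2*√G/9 (I(G) = √(G + G)/9 = √(2*G)/9 = (√2*√G)/9 = √2*√G/9)
O(o) = √2/9 (O(o) = √2*√1/9 = (⅑)*√2*1 = √2/9)
E(5) + 12*O(13) = 13 + 12*(√2/9) = 13 + 4*√2/3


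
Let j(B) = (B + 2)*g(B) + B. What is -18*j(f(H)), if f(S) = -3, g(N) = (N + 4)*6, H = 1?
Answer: 162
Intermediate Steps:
g(N) = 24 + 6*N (g(N) = (4 + N)*6 = 24 + 6*N)
j(B) = B + (2 + B)*(24 + 6*B) (j(B) = (B + 2)*(24 + 6*B) + B = (2 + B)*(24 + 6*B) + B = B + (2 + B)*(24 + 6*B))
-18*j(f(H)) = -18*(48 + 6*(-3)² + 37*(-3)) = -18*(48 + 6*9 - 111) = -18*(48 + 54 - 111) = -18*(-9) = 162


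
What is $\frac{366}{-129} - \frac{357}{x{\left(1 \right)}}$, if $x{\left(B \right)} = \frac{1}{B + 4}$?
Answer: $- \frac{76877}{43} \approx -1787.8$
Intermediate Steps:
$x{\left(B \right)} = \frac{1}{4 + B}$
$\frac{366}{-129} - \frac{357}{x{\left(1 \right)}} = \frac{366}{-129} - \frac{357}{\frac{1}{4 + 1}} = 366 \left(- \frac{1}{129}\right) - \frac{357}{\frac{1}{5}} = - \frac{122}{43} - 357 \frac{1}{\frac{1}{5}} = - \frac{122}{43} - 1785 = - \frac{76877}{43}$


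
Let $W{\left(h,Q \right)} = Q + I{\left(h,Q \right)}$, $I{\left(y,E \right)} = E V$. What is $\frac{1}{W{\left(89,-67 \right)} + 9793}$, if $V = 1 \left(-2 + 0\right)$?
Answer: $\frac{1}{9860} \approx 0.00010142$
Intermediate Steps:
$V = -2$ ($V = 1 \left(-2\right) = -2$)
$I{\left(y,E \right)} = - 2 E$ ($I{\left(y,E \right)} = E \left(-2\right) = - 2 E$)
$W{\left(h,Q \right)} = - Q$ ($W{\left(h,Q \right)} = Q - 2 Q = - Q$)
$\frac{1}{W{\left(89,-67 \right)} + 9793} = \frac{1}{\left(-1\right) \left(-67\right) + 9793} = \frac{1}{67 + 9793} = \frac{1}{9860}$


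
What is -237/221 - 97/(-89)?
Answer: 344/19669 ≈ 0.017489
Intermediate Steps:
-237/221 - 97/(-89) = -237*1/221 - 97*(-1/89) = -237/221 + 97/89 = 344/19669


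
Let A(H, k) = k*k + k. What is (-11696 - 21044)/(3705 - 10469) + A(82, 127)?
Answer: 27497081/1691 ≈ 16261.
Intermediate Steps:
A(H, k) = k + k**2 (A(H, k) = k**2 + k = k + k**2)
(-11696 - 21044)/(3705 - 10469) + A(82, 127) = (-11696 - 21044)/(3705 - 10469) + 127*(1 + 127) = -32740/(-6764) + 127*128 = -32740*(-1/6764) + 16256 = 8185/1691 + 16256 = 27497081/1691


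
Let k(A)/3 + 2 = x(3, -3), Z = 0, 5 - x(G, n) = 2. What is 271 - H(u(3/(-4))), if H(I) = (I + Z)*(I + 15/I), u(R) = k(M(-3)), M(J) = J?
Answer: 247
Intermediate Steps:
x(G, n) = 3 (x(G, n) = 5 - 1*2 = 5 - 2 = 3)
k(A) = 3 (k(A) = -6 + 3*3 = -6 + 9 = 3)
u(R) = 3
H(I) = I*(I + 15/I) (H(I) = (I + 0)*(I + 15/I) = I*(I + 15/I))
271 - H(u(3/(-4))) = 271 - (15 + 3²) = 271 - (15 + 9) = 271 - 1*24 = 271 - 24 = 247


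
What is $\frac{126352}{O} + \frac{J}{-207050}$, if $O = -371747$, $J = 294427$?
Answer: $- \frac{3307647209}{1877322350} \approx -1.7619$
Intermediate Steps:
$\frac{126352}{O} + \frac{J}{-207050} = \frac{126352}{-371747} + \frac{294427}{-207050} = 126352 \left(- \frac{1}{371747}\right) + 294427 \left(- \frac{1}{207050}\right) = - \frac{126352}{371747} - \frac{294427}{207050} = - \frac{3307647209}{1877322350}$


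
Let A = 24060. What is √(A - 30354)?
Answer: I*√6294 ≈ 79.335*I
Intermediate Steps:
√(A - 30354) = √(24060 - 30354) = √(-6294) = I*√6294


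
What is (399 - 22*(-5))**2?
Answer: 259081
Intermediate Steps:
(399 - 22*(-5))**2 = (399 + 110)**2 = 509**2 = 259081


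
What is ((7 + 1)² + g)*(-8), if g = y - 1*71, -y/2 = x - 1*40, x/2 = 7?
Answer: -360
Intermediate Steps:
x = 14 (x = 2*7 = 14)
y = 52 (y = -2*(14 - 1*40) = -2*(14 - 40) = -2*(-26) = 52)
g = -19 (g = 52 - 1*71 = 52 - 71 = -19)
((7 + 1)² + g)*(-8) = ((7 + 1)² - 19)*(-8) = (8² - 19)*(-8) = (64 - 19)*(-8) = 45*(-8) = -360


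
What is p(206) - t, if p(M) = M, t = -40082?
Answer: 40288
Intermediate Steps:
p(206) - t = 206 - 1*(-40082) = 206 + 40082 = 40288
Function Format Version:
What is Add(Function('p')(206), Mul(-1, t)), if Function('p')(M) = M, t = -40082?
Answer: 40288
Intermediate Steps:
Add(Function('p')(206), Mul(-1, t)) = Add(206, Mul(-1, -40082)) = Add(206, 40082) = 40288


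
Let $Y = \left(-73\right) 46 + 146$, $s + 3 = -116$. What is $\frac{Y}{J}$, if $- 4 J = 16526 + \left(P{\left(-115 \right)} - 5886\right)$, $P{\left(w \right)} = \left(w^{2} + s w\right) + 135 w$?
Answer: $\frac{12848}{22025} \approx 0.58334$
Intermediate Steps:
$s = -119$ ($s = -3 - 116 = -119$)
$P{\left(w \right)} = w^{2} + 16 w$ ($P{\left(w \right)} = \left(w^{2} - 119 w\right) + 135 w = w^{2} + 16 w$)
$Y = -3212$ ($Y = -3358 + 146 = -3212$)
$J = - \frac{22025}{4}$ ($J = - \frac{16526 - \left(5886 + 115 \left(16 - 115\right)\right)}{4} = - \frac{16526 - -5499}{4} = - \frac{16526 + \left(11385 - 5886\right)}{4} = - \frac{16526 + 5499}{4} = \left(- \frac{1}{4}\right) 22025 = - \frac{22025}{4} \approx -5506.3$)
$\frac{Y}{J} = - \frac{3212}{- \frac{22025}{4}} = \left(-3212\right) \left(- \frac{4}{22025}\right) = \frac{12848}{22025}$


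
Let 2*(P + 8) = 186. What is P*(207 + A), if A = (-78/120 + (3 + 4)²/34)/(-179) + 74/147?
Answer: 1856373037/105252 ≈ 17637.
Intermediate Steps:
P = 85 (P = -8 + (½)*186 = -8 + 93 = 85)
A = 4464097/8946420 (A = (-78*1/120 + 7²*(1/34))*(-1/179) + 74*(1/147) = (-13/20 + 49*(1/34))*(-1/179) + 74/147 = (-13/20 + 49/34)*(-1/179) + 74/147 = (269/340)*(-1/179) + 74/147 = -269/60860 + 74/147 = 4464097/8946420 ≈ 0.49898)
P*(207 + A) = 85*(207 + 4464097/8946420) = 85*(1856373037/8946420) = 1856373037/105252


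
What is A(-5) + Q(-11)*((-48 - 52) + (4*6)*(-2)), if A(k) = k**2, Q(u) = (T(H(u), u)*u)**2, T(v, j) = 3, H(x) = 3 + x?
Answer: -161147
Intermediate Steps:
Q(u) = 9*u**2 (Q(u) = (3*u)**2 = 9*u**2)
A(-5) + Q(-11)*((-48 - 52) + (4*6)*(-2)) = (-5)**2 + (9*(-11)**2)*((-48 - 52) + (4*6)*(-2)) = 25 + (9*121)*(-100 + 24*(-2)) = 25 + 1089*(-100 - 48) = 25 + 1089*(-148) = 25 - 161172 = -161147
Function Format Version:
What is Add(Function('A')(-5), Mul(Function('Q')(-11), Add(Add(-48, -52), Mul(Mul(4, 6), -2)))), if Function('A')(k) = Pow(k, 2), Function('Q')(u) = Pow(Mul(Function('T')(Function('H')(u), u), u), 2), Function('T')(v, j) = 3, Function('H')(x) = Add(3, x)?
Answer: -161147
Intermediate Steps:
Function('Q')(u) = Mul(9, Pow(u, 2)) (Function('Q')(u) = Pow(Mul(3, u), 2) = Mul(9, Pow(u, 2)))
Add(Function('A')(-5), Mul(Function('Q')(-11), Add(Add(-48, -52), Mul(Mul(4, 6), -2)))) = Add(Pow(-5, 2), Mul(Mul(9, Pow(-11, 2)), Add(Add(-48, -52), Mul(Mul(4, 6), -2)))) = Add(25, Mul(Mul(9, 121), Add(-100, Mul(24, -2)))) = Add(25, Mul(1089, Add(-100, -48))) = Add(25, Mul(1089, -148)) = Add(25, -161172) = -161147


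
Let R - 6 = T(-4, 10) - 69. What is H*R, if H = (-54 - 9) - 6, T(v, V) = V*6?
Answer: 207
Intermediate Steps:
T(v, V) = 6*V
H = -69 (H = -63 - 6 = -69)
R = -3 (R = 6 + (6*10 - 69) = 6 + (60 - 69) = 6 - 9 = -3)
H*R = -69*(-3) = 207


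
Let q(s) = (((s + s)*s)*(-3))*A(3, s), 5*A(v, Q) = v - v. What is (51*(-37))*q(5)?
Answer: 0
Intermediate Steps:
A(v, Q) = 0 (A(v, Q) = (v - v)/5 = (1/5)*0 = 0)
q(s) = 0 (q(s) = (((s + s)*s)*(-3))*0 = (((2*s)*s)*(-3))*0 = ((2*s**2)*(-3))*0 = -6*s**2*0 = 0)
(51*(-37))*q(5) = (51*(-37))*0 = -1887*0 = 0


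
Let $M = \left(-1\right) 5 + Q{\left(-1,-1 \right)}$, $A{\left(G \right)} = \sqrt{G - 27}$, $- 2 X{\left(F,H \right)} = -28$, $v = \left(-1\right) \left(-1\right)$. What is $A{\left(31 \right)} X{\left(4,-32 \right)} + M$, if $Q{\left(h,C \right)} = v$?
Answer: $24$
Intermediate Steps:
$v = 1$
$Q{\left(h,C \right)} = 1$
$X{\left(F,H \right)} = 14$ ($X{\left(F,H \right)} = \left(- \frac{1}{2}\right) \left(-28\right) = 14$)
$A{\left(G \right)} = \sqrt{-27 + G}$
$M = -4$ ($M = \left(-1\right) 5 + 1 = -5 + 1 = -4$)
$A{\left(31 \right)} X{\left(4,-32 \right)} + M = \sqrt{-27 + 31} \cdot 14 - 4 = \sqrt{4} \cdot 14 - 4 = 2 \cdot 14 - 4 = 28 - 4 = 24$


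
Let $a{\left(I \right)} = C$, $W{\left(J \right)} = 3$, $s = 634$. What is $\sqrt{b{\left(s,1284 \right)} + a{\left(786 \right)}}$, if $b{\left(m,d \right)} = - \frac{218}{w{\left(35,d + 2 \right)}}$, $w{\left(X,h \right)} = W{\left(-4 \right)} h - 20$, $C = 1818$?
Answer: $\frac{\sqrt{6694686727}}{1919} \approx 42.637$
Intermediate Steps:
$a{\left(I \right)} = 1818$
$w{\left(X,h \right)} = -20 + 3 h$ ($w{\left(X,h \right)} = 3 h - 20 = -20 + 3 h$)
$b{\left(m,d \right)} = - \frac{218}{-14 + 3 d}$ ($b{\left(m,d \right)} = - \frac{218}{-20 + 3 \left(d + 2\right)} = - \frac{218}{-20 + 3 \left(2 + d\right)} = - \frac{218}{-20 + \left(6 + 3 d\right)} = - \frac{218}{-14 + 3 d}$)
$\sqrt{b{\left(s,1284 \right)} + a{\left(786 \right)}} = \sqrt{- \frac{218}{-14 + 3 \cdot 1284} + 1818} = \sqrt{- \frac{218}{-14 + 3852} + 1818} = \sqrt{- \frac{218}{3838} + 1818} = \sqrt{\left(-218\right) \frac{1}{3838} + 1818} = \sqrt{- \frac{109}{1919} + 1818} = \sqrt{\frac{3488633}{1919}} = \frac{\sqrt{6694686727}}{1919}$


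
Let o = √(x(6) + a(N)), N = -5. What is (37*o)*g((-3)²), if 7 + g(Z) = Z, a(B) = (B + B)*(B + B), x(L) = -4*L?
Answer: 148*√19 ≈ 645.12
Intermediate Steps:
a(B) = 4*B² (a(B) = (2*B)*(2*B) = 4*B²)
o = 2*√19 (o = √(-4*6 + 4*(-5)²) = √(-24 + 4*25) = √(-24 + 100) = √76 = 2*√19 ≈ 8.7178)
g(Z) = -7 + Z
(37*o)*g((-3)²) = (37*(2*√19))*(-7 + (-3)²) = (74*√19)*(-7 + 9) = (74*√19)*2 = 148*√19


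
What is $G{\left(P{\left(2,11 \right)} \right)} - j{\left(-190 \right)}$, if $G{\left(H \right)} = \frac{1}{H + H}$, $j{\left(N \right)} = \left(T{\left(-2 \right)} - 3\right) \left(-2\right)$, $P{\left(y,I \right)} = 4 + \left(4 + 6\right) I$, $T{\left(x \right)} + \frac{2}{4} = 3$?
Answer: $- \frac{227}{228} \approx -0.99561$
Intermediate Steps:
$T{\left(x \right)} = \frac{5}{2}$ ($T{\left(x \right)} = - \frac{1}{2} + 3 = \frac{5}{2}$)
$P{\left(y,I \right)} = 4 + 10 I$
$j{\left(N \right)} = 1$ ($j{\left(N \right)} = \left(\frac{5}{2} - 3\right) \left(-2\right) = \left(- \frac{1}{2}\right) \left(-2\right) = 1$)
$G{\left(H \right)} = \frac{1}{2 H}$
$G{\left(P{\left(2,11 \right)} \right)} - j{\left(-190 \right)} = \frac{1}{2 \left(4 + 10 \cdot 11\right)} - 1 = \frac{1}{2 \left(4 + 110\right)} - 1 = \frac{1}{2 \cdot 114} - 1 = \frac{1}{2} \cdot \frac{1}{114} - 1 = \frac{1}{228} - 1 = - \frac{227}{228}$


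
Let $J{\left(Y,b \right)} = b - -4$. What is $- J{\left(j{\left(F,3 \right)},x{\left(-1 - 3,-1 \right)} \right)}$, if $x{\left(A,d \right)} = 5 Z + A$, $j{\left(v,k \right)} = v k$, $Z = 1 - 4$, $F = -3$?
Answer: $15$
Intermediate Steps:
$Z = -3$
$j{\left(v,k \right)} = k v$
$x{\left(A,d \right)} = -15 + A$ ($x{\left(A,d \right)} = 5 \left(-3\right) + A = -15 + A$)
$J{\left(Y,b \right)} = 4 + b$ ($J{\left(Y,b \right)} = b + 4 = 4 + b$)
$- J{\left(j{\left(F,3 \right)},x{\left(-1 - 3,-1 \right)} \right)} = - (4 - 19) = \left(-1\right) \left(-15\right) = 15$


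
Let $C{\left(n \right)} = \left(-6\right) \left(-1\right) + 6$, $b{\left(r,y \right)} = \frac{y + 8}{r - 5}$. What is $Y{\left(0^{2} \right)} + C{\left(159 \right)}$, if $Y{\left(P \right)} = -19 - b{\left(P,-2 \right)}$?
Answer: $- \frac{29}{5} \approx -5.8$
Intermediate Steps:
$b{\left(r,y \right)} = \frac{8 + y}{-5 + r}$
$Y{\left(P \right)} = -19 - \frac{6}{-5 + P}$ ($Y{\left(P \right)} = -19 - \frac{8 - 2}{-5 + P} = -19 - \frac{1}{-5 + P} 6 = -19 - \frac{6}{-5 + P}$)
$C{\left(n \right)} = 12$ ($C{\left(n \right)} = 6 + 6 = 12$)
$Y{\left(0^{2} \right)} + C{\left(159 \right)} = \frac{89 - 19 \cdot 0^{2}}{-5 + 0^{2}} + 12 = \frac{89 - 0}{-5 + 0} + 12 = \frac{89 + 0}{-5} + 12 = \left(- \frac{1}{5}\right) 89 + 12 = - \frac{89}{5} + 12 = - \frac{29}{5}$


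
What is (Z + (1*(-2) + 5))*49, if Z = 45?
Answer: 2352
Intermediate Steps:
(Z + (1*(-2) + 5))*49 = (45 + (1*(-2) + 5))*49 = (45 + (-2 + 5))*49 = (45 + 3)*49 = 48*49 = 2352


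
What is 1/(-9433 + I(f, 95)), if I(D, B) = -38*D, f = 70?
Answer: -1/12093 ≈ -8.2692e-5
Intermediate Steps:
1/(-9433 + I(f, 95)) = 1/(-9433 - 38*70) = 1/(-9433 - 2660) = 1/(-12093) = -1/12093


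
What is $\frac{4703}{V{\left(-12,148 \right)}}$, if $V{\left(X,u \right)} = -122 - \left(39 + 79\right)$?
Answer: $- \frac{4703}{240} \approx -19.596$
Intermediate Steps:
$V{\left(X,u \right)} = -240$ ($V{\left(X,u \right)} = -122 - 118 = -240$)
$\frac{4703}{V{\left(-12,148 \right)}} = \frac{4703}{-240} = 4703 \left(- \frac{1}{240}\right) = - \frac{4703}{240}$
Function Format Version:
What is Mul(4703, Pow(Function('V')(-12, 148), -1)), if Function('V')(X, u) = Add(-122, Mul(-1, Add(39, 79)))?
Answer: Rational(-4703, 240) ≈ -19.596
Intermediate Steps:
Function('V')(X, u) = -240 (Function('V')(X, u) = Add(-122, Mul(-1, 118)) = Add(-122, -118) = -240)
Mul(4703, Pow(Function('V')(-12, 148), -1)) = Mul(4703, Pow(-240, -1)) = Mul(4703, Rational(-1, 240)) = Rational(-4703, 240)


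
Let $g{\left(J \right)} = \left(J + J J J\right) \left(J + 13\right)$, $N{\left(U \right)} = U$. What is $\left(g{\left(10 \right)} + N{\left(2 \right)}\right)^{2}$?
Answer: $539725824$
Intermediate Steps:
$g{\left(J \right)} = \left(13 + J\right) \left(J + J^{3}\right)$ ($g{\left(J \right)} = \left(J + J^{2} J\right) \left(13 + J\right) = \left(J + J^{3}\right) \left(13 + J\right) = \left(13 + J\right) \left(J + J^{3}\right)$)
$\left(g{\left(10 \right)} + N{\left(2 \right)}\right)^{2} = \left(10 \left(13 + 10 + 10^{3} + 13 \cdot 10^{2}\right) + 2\right)^{2} = \left(10 \left(13 + 10 + 1000 + 13 \cdot 100\right) + 2\right)^{2} = \left(10 \left(13 + 10 + 1000 + 1300\right) + 2\right)^{2} = \left(10 \cdot 2323 + 2\right)^{2} = \left(23230 + 2\right)^{2} = 23232^{2} = 539725824$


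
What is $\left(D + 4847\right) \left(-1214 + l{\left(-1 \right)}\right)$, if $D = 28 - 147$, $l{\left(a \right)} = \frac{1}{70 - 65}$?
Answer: $- \frac{28694232}{5} \approx -5.7388 \cdot 10^{6}$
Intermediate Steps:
$l{\left(a \right)} = \frac{1}{5}$
$D = -119$ ($D = 28 - 147 = -119$)
$\left(D + 4847\right) \left(-1214 + l{\left(-1 \right)}\right) = \left(-119 + 4847\right) \left(-1214 + \frac{1}{5}\right) = 4728 \left(- \frac{6069}{5}\right) = - \frac{28694232}{5}$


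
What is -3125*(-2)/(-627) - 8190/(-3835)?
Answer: -289748/36993 ≈ -7.8325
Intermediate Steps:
-3125*(-2)/(-627) - 8190/(-3835) = 6250*(-1/627) - 8190*(-1/3835) = -6250/627 + 126/59 = -289748/36993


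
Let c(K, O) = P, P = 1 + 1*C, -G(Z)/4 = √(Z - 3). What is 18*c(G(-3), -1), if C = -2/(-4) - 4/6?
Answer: 15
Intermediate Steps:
C = -⅙ (C = -2*(-¼) - 4*⅙ = ½ - ⅔ = -⅙ ≈ -0.16667)
G(Z) = -4*√(-3 + Z) (G(Z) = -4*√(Z - 3) = -4*√(-3 + Z))
P = ⅚ (P = 1 + 1*(-⅙) = 1 - ⅙ = ⅚ ≈ 0.83333)
c(K, O) = ⅚
18*c(G(-3), -1) = 18*(⅚) = 15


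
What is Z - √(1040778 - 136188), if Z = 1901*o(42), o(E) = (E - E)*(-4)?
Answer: -69*√190 ≈ -951.10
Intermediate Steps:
o(E) = 0 (o(E) = 0*(-4) = 0)
Z = 0 (Z = 1901*0 = 0)
Z - √(1040778 - 136188) = 0 - √(1040778 - 136188) = 0 - √904590 = 0 - 69*√190 = -69*√190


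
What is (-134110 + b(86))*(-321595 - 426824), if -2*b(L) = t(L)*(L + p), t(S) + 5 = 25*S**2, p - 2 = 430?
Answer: 35940513602385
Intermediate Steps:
p = 432 (p = 2 + 430 = 432)
t(S) = -5 + 25*S**2
b(L) = -(-5 + 25*L**2)*(432 + L)/2 (b(L) = -(-5 + 25*L**2)*(L + 432)/2 = -(-5 + 25*L**2)*(432 + L)/2)
(-134110 + b(86))*(-321595 - 426824) = (-134110 - 5*(-1 + 5*86**2)*(432 + 86)/2)*(-321595 - 426824) = (-134110 - 5/2*(-1 + 5*7396)*518)*(-748419) = (-134110 - 5/2*(-1 + 36980)*518)*(-748419) = (-134110 - 5/2*36979*518)*(-748419) = (-134110 - 47887805)*(-748419) = -48021915*(-748419) = 35940513602385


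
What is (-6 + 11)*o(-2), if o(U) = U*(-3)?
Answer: 30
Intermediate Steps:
o(U) = -3*U
(-6 + 11)*o(-2) = (-6 + 11)*(-3*(-2)) = 5*6 = 30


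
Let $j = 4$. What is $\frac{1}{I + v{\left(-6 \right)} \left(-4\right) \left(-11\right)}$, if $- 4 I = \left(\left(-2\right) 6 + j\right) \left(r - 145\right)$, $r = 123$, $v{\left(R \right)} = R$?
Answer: $- \frac{1}{308} \approx -0.0032468$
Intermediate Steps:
$I = -44$ ($I = - \frac{\left(\left(-2\right) 6 + 4\right) \left(123 - 145\right)}{4} = - \frac{\left(-12 + 4\right) \left(-22\right)}{4} = - \frac{\left(-8\right) \left(-22\right)}{4} = \left(- \frac{1}{4}\right) 176 = -44$)
$\frac{1}{I + v{\left(-6 \right)} \left(-4\right) \left(-11\right)} = \frac{1}{-44 + \left(-6\right) \left(-4\right) \left(-11\right)} = \frac{1}{-44 + 24 \left(-11\right)} = \frac{1}{-44 - 264} = \frac{1}{-308} = - \frac{1}{308}$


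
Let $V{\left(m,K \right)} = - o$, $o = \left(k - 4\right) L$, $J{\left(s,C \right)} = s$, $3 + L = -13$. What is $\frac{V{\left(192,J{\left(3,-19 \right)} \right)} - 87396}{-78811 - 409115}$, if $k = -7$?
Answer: $\frac{43786}{243963} \approx 0.17948$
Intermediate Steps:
$L = -16$ ($L = -3 - 13 = -16$)
$o = 176$ ($o = \left(-7 - 4\right) \left(-16\right) = \left(-11\right) \left(-16\right) = 176$)
$V{\left(m,K \right)} = -176$ ($V{\left(m,K \right)} = \left(-1\right) 176 = -176$)
$\frac{V{\left(192,J{\left(3,-19 \right)} \right)} - 87396}{-78811 - 409115} = \frac{-176 - 87396}{-78811 - 409115} = - \frac{87572}{-487926} = \left(-87572\right) \left(- \frac{1}{487926}\right) = \frac{43786}{243963}$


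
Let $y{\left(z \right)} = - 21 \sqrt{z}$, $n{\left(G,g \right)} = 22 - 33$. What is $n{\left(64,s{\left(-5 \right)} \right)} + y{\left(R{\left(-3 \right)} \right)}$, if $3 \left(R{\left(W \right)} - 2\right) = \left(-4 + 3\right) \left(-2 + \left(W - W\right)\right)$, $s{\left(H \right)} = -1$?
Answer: $-11 - 14 \sqrt{6} \approx -45.293$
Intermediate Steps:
$R{\left(W \right)} = \frac{8}{3}$ ($R{\left(W \right)} = 2 + \frac{\left(-4 + 3\right) \left(-2 + \left(W - W\right)\right)}{3} = 2 + \frac{\left(-1\right) \left(-2 + 0\right)}{3} = 2 + \frac{\left(-1\right) \left(-2\right)}{3} = 2 + \frac{1}{3} \cdot 2 = 2 + \frac{2}{3} = \frac{8}{3}$)
$n{\left(G,g \right)} = -11$
$n{\left(64,s{\left(-5 \right)} \right)} + y{\left(R{\left(-3 \right)} \right)} = -11 - 21 \sqrt{\frac{8}{3}} = -11 - 21 \frac{2 \sqrt{6}}{3} = -11 - 14 \sqrt{6}$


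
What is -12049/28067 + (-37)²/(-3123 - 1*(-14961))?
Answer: -104212339/332257146 ≈ -0.31365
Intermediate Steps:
-12049/28067 + (-37)²/(-3123 - 1*(-14961)) = -12049*1/28067 + 1369/(-3123 + 14961) = -12049/28067 + 1369/11838 = -104212339/332257146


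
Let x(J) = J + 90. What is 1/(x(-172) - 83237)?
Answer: -1/83319 ≈ -1.2002e-5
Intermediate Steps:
x(J) = 90 + J
1/(x(-172) - 83237) = 1/((90 - 172) - 83237) = 1/(-82 - 83237) = 1/(-83319) = -1/83319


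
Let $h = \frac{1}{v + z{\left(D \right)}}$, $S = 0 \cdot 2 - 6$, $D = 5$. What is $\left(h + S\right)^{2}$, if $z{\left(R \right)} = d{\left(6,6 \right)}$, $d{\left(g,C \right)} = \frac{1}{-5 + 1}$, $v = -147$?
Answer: $\frac{12517444}{346921} \approx 36.082$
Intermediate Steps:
$d{\left(g,C \right)} = - \frac{1}{4}$ ($d{\left(g,C \right)} = \frac{1}{-4} = - \frac{1}{4}$)
$z{\left(R \right)} = - \frac{1}{4}$
$S = -6$ ($S = 0 - 6 = -6$)
$h = - \frac{4}{589}$ ($h = \frac{1}{-147 - \frac{1}{4}} = \frac{1}{- \frac{589}{4}} = - \frac{4}{589} \approx -0.0067912$)
$\left(h + S\right)^{2} = \left(- \frac{4}{589} - 6\right)^{2} = \left(- \frac{3538}{589}\right)^{2} = \frac{12517444}{346921}$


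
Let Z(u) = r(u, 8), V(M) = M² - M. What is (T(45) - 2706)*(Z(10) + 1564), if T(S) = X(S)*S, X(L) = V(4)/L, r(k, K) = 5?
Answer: -4226886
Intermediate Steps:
Z(u) = 5
X(L) = 12/L (X(L) = (4*(-1 + 4))/L = (4*3)/L = 12/L)
T(S) = 12 (T(S) = (12/S)*S = 12)
(T(45) - 2706)*(Z(10) + 1564) = (12 - 2706)*(5 + 1564) = -2694*1569 = -4226886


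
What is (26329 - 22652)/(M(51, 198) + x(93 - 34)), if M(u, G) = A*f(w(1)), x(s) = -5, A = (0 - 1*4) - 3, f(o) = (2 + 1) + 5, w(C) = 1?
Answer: -3677/61 ≈ -60.279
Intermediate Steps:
f(o) = 8 (f(o) = 3 + 5 = 8)
A = -7 (A = (0 - 4) - 3 = -4 - 3 = -7)
M(u, G) = -56 (M(u, G) = -7*8 = -56)
(26329 - 22652)/(M(51, 198) + x(93 - 34)) = (26329 - 22652)/(-56 - 5) = 3677/(-61) = 3677*(-1/61) = -3677/61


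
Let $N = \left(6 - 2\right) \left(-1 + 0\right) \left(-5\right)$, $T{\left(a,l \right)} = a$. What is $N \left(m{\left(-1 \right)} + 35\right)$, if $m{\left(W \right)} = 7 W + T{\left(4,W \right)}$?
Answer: $640$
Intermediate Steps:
$m{\left(W \right)} = 4 + 7 W$ ($m{\left(W \right)} = 7 W + 4 = 4 + 7 W$)
$N = 20$ ($N = 4 \left(-1\right) \left(-5\right) = \left(-4\right) \left(-5\right) = 20$)
$N \left(m{\left(-1 \right)} + 35\right) = 20 \left(\left(4 + 7 \left(-1\right)\right) + 35\right) = 20 \left(\left(4 - 7\right) + 35\right) = 20 \left(-3 + 35\right) = 20 \cdot 32 = 640$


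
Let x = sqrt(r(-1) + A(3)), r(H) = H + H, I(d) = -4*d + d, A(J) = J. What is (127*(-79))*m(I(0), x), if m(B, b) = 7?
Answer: -70231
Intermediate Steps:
I(d) = -3*d
r(H) = 2*H
x = 1 (x = sqrt(2*(-1) + 3) = sqrt(-2 + 3) = sqrt(1) = 1)
(127*(-79))*m(I(0), x) = (127*(-79))*7 = -10033*7 = -70231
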